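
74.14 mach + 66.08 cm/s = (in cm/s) 2.525e+06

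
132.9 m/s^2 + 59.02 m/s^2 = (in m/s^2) 191.9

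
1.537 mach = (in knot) 1017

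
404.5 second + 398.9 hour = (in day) 16.63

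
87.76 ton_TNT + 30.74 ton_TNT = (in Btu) 4.699e+08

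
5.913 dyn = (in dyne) 5.913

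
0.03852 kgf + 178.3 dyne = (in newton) 0.3795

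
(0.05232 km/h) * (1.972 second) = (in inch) 1.128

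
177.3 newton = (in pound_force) 39.86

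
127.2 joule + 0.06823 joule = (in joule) 127.3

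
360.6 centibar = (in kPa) 360.6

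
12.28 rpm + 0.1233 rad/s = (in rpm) 13.46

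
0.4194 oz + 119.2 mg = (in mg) 1.201e+04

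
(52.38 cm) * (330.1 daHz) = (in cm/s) 1.729e+05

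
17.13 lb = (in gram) 7770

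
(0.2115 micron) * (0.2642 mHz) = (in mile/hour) 1.25e-10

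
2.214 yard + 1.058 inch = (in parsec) 6.648e-17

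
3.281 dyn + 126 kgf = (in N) 1236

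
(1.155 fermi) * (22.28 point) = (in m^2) 9.078e-18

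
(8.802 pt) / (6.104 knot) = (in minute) 1.648e-05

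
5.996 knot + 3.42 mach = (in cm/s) 1.168e+05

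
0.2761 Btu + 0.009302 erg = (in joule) 291.3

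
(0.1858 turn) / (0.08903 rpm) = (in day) 0.001449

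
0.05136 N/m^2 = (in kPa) 5.136e-05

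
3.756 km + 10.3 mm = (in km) 3.756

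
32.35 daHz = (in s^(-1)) 323.5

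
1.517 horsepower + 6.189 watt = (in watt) 1137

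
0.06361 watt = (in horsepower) 8.53e-05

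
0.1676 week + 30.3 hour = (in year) 0.006673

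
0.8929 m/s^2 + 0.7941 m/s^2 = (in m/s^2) 1.687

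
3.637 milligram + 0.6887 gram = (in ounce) 0.02442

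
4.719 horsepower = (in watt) 3519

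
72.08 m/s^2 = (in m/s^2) 72.08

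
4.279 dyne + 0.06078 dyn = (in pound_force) 9.756e-06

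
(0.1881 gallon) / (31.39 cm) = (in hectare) 2.268e-07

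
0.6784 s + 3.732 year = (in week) 194.6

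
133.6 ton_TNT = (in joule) 5.59e+11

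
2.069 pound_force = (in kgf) 0.9385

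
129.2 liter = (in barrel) 0.8126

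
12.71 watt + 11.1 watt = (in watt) 23.81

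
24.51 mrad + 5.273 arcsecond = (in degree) 1.406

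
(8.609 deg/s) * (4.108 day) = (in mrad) 5.333e+07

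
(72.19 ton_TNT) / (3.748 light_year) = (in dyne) 0.8518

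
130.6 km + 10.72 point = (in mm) 1.306e+08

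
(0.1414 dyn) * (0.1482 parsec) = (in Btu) 6.129e+06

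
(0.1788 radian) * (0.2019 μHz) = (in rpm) 3.447e-07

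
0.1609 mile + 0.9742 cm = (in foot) 849.6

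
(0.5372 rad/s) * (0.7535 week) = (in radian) 2.448e+05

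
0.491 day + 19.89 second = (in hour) 11.79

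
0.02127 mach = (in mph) 16.2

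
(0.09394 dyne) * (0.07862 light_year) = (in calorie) 1.67e+08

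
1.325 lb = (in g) 601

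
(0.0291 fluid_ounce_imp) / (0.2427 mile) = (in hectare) 2.117e-13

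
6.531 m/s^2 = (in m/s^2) 6.531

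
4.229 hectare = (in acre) 10.45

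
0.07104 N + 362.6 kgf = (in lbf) 799.4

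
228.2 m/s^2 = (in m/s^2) 228.2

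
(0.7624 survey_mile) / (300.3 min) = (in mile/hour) 0.1523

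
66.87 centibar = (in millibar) 668.7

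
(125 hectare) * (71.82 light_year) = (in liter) 8.493e+26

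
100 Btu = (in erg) 1.055e+12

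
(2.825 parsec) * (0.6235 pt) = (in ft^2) 2.064e+14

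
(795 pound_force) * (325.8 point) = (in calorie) 97.14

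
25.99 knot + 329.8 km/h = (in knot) 204.1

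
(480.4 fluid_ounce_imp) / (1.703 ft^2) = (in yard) 0.09435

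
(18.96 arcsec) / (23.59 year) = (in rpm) 1.18e-12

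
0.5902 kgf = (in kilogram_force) 0.5902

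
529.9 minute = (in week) 0.05257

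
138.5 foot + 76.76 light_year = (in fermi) 7.262e+32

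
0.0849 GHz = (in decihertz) 8.49e+08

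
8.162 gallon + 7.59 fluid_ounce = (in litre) 31.12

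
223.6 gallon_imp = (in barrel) 6.394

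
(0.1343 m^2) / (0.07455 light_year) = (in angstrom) 1.904e-06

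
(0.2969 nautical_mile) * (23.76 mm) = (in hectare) 0.001306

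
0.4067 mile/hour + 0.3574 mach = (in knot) 236.9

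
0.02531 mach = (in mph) 19.28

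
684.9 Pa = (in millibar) 6.849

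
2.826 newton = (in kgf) 0.2882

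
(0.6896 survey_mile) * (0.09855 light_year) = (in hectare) 1.035e+14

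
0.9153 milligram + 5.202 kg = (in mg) 5.202e+06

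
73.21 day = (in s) 6.325e+06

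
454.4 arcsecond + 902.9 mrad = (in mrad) 905.1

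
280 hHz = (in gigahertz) 2.8e-05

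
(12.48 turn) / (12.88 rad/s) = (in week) 1.007e-05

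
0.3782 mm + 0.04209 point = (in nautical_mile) 2.122e-07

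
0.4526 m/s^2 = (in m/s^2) 0.4526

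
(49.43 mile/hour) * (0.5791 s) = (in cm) 1280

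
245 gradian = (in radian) 3.848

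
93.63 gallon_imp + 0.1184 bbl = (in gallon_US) 117.4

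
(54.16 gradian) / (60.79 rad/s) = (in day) 1.62e-07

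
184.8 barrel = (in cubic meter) 29.38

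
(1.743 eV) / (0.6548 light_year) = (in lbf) 1.013e-35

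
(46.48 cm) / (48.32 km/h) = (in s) 0.03463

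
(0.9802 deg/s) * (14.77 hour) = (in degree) 5.212e+04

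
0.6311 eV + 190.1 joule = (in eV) 1.187e+21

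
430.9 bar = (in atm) 425.3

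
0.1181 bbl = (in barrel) 0.1181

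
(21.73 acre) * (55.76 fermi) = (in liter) 4.903e-06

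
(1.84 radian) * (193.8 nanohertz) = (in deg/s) 2.043e-05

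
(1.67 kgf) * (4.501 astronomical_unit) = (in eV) 6.883e+31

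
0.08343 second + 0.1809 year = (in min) 9.508e+04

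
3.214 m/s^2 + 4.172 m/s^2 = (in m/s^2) 7.386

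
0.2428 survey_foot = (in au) 4.947e-13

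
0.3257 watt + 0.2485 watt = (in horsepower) 0.00077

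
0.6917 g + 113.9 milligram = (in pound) 0.001776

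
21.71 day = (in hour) 521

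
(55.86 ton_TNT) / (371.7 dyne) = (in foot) 2.063e+14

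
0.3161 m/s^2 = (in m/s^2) 0.3161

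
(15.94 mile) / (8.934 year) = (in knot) 0.000177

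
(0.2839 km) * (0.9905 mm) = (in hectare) 2.812e-05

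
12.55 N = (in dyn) 1.255e+06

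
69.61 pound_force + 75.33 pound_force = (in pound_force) 144.9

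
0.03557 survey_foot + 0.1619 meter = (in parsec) 5.598e-18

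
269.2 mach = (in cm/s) 9.166e+06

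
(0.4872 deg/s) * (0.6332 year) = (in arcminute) 5.837e+08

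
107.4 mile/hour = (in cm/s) 4801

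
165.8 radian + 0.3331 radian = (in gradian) 1.058e+04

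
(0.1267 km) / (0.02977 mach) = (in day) 0.0001447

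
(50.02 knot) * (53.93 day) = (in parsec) 3.886e-09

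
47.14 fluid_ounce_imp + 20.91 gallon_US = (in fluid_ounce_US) 2722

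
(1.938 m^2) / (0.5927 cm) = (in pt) 9.269e+05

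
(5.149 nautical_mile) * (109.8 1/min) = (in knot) 3.392e+04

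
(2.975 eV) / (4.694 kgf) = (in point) 2.935e-17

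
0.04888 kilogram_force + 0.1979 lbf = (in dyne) 1.36e+05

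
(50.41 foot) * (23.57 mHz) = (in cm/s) 36.22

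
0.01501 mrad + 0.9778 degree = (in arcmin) 58.72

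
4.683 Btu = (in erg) 4.941e+10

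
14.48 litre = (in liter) 14.48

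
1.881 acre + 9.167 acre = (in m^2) 4.471e+04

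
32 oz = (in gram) 907.2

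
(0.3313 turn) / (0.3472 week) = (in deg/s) 0.000568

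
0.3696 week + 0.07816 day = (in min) 3838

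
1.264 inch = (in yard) 0.03511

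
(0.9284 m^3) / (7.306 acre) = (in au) 2.099e-16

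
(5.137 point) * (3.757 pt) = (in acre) 5.935e-10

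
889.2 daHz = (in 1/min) 5.335e+05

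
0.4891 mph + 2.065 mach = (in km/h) 2532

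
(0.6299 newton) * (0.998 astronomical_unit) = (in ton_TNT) 22.48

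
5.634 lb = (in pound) 5.634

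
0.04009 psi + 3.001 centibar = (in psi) 0.4753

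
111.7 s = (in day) 0.001293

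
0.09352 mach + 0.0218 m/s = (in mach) 0.09358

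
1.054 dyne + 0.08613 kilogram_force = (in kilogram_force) 0.08613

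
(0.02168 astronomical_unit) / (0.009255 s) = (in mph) 7.839e+11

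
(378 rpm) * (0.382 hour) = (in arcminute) 1.871e+08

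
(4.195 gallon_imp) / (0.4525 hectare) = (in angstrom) 4.215e+04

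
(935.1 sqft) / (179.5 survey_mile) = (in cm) 0.03007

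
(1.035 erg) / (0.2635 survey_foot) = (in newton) 1.289e-06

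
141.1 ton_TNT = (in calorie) 1.411e+11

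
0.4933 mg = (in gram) 0.0004933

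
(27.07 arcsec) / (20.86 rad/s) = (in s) 6.291e-06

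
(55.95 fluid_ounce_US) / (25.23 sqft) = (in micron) 705.9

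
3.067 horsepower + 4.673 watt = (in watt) 2292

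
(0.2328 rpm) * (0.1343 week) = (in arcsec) 4.084e+08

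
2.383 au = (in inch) 1.404e+13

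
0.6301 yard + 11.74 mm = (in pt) 1666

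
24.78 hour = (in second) 8.921e+04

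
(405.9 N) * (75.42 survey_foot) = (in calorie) 2230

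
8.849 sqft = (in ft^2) 8.849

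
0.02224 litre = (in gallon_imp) 0.004892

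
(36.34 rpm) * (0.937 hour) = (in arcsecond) 2.648e+09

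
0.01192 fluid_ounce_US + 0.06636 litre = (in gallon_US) 0.01762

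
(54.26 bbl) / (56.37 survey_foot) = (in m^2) 0.5021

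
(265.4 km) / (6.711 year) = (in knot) 0.002438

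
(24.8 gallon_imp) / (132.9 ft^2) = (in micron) 9131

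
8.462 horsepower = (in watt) 6310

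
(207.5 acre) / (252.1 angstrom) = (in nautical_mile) 1.799e+10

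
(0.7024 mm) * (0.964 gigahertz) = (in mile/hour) 1.515e+06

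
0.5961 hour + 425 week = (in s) 2.57e+08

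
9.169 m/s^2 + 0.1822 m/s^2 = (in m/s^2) 9.351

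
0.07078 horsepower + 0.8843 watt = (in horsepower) 0.07197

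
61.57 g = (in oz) 2.172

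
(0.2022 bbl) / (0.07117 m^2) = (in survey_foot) 1.482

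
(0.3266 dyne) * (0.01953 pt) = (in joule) 2.25e-11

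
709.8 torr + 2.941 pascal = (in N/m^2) 9.464e+04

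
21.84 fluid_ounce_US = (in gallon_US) 0.1706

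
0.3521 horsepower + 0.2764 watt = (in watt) 262.8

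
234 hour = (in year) 0.02671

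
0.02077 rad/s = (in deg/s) 1.19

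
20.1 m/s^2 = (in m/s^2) 20.1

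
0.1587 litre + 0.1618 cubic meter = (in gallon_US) 42.78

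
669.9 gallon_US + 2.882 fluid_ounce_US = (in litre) 2536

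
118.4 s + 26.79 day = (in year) 0.0734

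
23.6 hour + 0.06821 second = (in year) 0.002694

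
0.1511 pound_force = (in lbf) 0.1511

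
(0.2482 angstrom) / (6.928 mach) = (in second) 1.052e-14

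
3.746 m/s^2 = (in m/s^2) 3.746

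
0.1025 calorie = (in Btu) 0.0004065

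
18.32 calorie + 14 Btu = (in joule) 1.485e+04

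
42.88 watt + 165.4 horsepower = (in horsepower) 165.5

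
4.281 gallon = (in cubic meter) 0.01621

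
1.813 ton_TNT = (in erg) 7.586e+16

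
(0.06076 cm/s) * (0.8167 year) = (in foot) 5.134e+04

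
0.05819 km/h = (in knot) 0.03142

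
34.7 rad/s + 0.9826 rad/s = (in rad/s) 35.68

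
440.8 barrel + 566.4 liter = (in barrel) 444.4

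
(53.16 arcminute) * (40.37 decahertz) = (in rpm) 59.61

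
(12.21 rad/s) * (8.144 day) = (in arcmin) 2.954e+10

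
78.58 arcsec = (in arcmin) 1.31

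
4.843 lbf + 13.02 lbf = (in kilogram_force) 8.103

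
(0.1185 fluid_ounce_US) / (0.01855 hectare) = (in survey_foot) 6.198e-08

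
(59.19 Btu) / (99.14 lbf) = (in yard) 154.9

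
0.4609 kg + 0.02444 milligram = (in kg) 0.4609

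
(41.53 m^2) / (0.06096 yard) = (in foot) 2444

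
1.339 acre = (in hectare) 0.5419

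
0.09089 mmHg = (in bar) 0.0001212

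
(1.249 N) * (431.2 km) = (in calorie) 1.287e+05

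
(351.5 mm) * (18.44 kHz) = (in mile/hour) 1.45e+04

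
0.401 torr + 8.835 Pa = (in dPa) 623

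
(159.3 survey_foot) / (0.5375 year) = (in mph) 6.408e-06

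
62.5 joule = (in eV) 3.901e+20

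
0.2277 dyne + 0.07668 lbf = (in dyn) 3.411e+04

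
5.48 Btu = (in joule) 5782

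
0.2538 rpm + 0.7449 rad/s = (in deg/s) 44.2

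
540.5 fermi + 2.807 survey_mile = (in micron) 4.517e+09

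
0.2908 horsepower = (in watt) 216.8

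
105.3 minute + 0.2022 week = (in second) 1.286e+05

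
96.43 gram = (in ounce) 3.401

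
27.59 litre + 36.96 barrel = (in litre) 5904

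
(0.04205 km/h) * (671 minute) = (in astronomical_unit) 3.143e-09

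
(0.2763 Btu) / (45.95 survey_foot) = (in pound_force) 4.679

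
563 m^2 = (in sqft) 6060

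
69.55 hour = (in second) 2.504e+05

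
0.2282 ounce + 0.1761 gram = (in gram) 6.645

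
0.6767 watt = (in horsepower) 0.0009075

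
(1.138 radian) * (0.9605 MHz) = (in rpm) 1.044e+07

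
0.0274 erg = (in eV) 1.71e+10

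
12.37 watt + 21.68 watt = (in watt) 34.05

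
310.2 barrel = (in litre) 4.932e+04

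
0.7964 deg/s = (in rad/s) 0.0139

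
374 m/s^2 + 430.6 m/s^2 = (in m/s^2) 804.6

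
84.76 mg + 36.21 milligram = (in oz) 0.004267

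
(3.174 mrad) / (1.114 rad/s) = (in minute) 4.749e-05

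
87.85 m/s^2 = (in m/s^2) 87.85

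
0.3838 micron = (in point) 0.001088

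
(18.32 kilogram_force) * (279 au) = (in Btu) 7.107e+12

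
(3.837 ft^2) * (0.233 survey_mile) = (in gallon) 3.531e+04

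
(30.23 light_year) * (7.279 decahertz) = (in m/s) 2.082e+19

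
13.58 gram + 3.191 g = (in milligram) 1.677e+04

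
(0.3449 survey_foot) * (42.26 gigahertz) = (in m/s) 4.443e+09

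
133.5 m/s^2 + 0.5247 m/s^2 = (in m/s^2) 134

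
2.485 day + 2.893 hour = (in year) 0.007138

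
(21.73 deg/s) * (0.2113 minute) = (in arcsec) 9.918e+05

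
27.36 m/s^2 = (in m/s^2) 27.36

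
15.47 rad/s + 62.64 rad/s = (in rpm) 745.9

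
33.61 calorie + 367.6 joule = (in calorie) 121.5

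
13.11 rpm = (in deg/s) 78.66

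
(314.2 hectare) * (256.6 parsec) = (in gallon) 6.572e+27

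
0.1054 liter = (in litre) 0.1054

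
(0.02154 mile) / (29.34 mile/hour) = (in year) 8.381e-08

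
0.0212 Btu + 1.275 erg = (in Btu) 0.0212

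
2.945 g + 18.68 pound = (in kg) 8.476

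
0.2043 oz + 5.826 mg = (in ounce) 0.2045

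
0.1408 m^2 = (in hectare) 1.408e-05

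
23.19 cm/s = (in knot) 0.4508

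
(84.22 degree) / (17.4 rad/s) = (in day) 9.778e-07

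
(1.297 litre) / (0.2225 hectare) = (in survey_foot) 1.912e-06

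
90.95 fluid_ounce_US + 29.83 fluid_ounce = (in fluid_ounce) 120.8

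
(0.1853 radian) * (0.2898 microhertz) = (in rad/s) 5.37e-08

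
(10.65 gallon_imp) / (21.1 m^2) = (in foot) 0.007528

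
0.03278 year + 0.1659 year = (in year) 0.1987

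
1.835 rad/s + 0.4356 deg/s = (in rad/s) 1.843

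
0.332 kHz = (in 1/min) 1.992e+04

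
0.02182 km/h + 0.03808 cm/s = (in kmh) 0.02319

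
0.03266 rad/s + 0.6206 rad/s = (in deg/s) 37.43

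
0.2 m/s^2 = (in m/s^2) 0.2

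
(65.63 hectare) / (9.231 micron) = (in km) 7.11e+07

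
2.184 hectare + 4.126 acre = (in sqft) 4.148e+05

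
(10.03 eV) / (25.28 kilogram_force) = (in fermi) 6.482e-06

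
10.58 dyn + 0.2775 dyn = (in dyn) 10.86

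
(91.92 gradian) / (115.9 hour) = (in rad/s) 3.461e-06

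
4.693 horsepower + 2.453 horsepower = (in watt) 5329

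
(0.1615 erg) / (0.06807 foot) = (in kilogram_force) 7.937e-08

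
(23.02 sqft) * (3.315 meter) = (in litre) 7090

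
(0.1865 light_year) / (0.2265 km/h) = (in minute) 4.674e+14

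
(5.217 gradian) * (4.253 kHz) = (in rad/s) 348.5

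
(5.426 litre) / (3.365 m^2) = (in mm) 1.612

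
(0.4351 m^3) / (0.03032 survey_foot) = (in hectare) 0.004708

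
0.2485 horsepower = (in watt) 185.3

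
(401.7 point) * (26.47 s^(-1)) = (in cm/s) 375.1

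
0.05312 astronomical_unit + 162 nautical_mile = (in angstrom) 7.947e+19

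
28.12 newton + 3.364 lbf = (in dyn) 4.308e+06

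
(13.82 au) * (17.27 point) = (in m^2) 1.26e+10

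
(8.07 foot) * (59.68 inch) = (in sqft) 40.13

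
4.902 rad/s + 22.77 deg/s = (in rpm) 50.61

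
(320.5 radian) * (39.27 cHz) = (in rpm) 1202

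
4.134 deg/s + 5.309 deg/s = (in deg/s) 9.443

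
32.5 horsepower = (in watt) 2.424e+04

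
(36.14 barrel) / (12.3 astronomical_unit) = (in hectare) 3.123e-16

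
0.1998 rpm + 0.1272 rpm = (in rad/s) 0.03424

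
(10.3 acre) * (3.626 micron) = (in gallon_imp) 33.25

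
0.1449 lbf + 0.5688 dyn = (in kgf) 0.06573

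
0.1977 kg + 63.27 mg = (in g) 197.8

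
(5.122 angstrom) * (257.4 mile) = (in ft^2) 0.002284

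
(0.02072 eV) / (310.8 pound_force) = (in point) 6.807e-21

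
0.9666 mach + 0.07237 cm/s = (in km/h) 1185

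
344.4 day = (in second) 2.976e+07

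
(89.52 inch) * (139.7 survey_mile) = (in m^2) 5.112e+05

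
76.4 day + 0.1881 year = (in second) 1.253e+07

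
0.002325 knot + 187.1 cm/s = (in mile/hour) 4.188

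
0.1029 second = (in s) 0.1029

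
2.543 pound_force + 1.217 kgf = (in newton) 23.25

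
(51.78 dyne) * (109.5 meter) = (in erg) 5.67e+05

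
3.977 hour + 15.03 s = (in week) 0.0237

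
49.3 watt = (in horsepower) 0.06611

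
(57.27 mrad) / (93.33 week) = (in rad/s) 1.015e-09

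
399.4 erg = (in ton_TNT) 9.546e-15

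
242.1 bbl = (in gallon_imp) 8467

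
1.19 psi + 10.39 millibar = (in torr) 69.33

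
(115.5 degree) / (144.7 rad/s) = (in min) 0.0002322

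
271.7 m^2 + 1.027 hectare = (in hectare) 1.054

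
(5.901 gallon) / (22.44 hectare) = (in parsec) 3.226e-24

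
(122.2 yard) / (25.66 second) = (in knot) 8.465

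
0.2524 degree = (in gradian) 0.2804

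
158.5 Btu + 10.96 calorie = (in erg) 1.673e+12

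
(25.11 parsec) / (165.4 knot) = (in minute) 1.518e+14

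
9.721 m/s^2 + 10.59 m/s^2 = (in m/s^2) 20.31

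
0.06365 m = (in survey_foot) 0.2088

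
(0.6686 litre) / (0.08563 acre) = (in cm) 0.0001929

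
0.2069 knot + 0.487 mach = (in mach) 0.4873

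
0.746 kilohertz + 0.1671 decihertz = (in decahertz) 74.6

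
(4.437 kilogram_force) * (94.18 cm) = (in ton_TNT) 9.794e-09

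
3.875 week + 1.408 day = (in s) 2.465e+06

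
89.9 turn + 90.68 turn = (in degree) 6.501e+04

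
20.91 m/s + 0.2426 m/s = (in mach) 0.06212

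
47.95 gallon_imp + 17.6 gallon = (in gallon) 75.19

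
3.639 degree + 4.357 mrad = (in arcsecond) 1.4e+04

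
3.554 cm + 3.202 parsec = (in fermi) 9.88e+31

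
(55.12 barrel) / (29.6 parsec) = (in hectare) 9.595e-22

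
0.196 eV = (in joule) 3.14e-20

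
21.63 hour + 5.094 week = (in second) 3.159e+06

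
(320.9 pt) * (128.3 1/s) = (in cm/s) 1452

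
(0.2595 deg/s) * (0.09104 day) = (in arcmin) 1.225e+05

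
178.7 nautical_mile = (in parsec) 1.073e-11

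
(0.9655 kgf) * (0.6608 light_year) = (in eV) 3.695e+35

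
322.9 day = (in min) 4.65e+05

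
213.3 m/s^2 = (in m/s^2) 213.3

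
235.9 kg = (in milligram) 2.359e+08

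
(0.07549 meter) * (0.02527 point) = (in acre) 1.663e-10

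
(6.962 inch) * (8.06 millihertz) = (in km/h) 0.005131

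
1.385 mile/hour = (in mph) 1.385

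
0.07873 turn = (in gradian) 31.49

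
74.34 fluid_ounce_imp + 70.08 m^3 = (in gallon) 1.851e+04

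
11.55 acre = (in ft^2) 5.031e+05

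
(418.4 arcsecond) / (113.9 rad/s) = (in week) 2.945e-11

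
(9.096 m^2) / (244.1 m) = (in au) 2.491e-13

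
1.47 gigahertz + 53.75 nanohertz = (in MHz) 1470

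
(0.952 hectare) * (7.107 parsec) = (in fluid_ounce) 7.059e+25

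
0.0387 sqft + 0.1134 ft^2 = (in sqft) 0.1521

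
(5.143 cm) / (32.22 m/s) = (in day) 1.847e-08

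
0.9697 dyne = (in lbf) 2.18e-06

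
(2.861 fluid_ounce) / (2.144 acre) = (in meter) 9.752e-09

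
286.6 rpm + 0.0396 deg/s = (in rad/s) 30.01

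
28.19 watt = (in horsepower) 0.0378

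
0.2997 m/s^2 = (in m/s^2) 0.2997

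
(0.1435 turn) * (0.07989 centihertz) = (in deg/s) 0.04127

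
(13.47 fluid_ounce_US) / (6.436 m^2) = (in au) 4.137e-16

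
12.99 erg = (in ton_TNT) 3.105e-16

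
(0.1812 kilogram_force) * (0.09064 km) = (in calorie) 38.5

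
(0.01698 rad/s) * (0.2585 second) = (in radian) 0.004389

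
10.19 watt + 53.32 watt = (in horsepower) 0.08517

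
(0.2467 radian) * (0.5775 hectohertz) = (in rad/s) 14.25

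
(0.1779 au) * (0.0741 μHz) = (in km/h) 7099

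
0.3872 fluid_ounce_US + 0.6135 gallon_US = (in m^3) 0.002334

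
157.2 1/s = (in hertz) 157.2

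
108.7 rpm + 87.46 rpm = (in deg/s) 1177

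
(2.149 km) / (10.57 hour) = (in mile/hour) 0.1263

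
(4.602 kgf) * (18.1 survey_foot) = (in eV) 1.554e+21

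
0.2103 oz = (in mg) 5962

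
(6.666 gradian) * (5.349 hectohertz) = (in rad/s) 56.01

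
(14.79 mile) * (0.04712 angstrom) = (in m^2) 1.122e-07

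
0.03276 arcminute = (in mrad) 0.009529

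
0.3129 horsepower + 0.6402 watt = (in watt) 234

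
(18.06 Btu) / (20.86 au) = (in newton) 6.106e-09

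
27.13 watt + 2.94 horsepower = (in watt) 2219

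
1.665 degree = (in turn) 0.004625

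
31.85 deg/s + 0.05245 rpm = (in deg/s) 32.16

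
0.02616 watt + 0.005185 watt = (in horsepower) 4.203e-05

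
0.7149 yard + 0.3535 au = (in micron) 5.288e+16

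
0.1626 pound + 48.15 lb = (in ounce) 773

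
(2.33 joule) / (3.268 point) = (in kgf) 206.1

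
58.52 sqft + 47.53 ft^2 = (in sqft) 106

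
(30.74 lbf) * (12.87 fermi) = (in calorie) 4.206e-13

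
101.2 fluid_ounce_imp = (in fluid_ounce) 97.23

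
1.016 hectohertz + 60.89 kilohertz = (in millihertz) 6.099e+07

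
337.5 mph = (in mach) 0.4431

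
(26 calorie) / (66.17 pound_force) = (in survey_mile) 0.0002297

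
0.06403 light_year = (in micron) 6.058e+20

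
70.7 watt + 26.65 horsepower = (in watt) 1.994e+04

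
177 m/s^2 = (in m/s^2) 177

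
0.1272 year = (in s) 4.011e+06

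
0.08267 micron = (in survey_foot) 2.712e-07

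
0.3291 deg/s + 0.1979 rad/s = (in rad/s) 0.2036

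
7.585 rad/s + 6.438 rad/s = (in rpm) 133.9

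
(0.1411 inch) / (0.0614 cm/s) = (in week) 9.651e-06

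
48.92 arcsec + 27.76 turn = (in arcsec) 3.598e+07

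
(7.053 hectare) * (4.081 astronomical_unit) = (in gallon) 1.138e+19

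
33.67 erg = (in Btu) 3.191e-09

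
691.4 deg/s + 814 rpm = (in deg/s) 5575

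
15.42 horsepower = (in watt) 1.15e+04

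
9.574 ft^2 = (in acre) 0.0002198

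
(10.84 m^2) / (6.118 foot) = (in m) 5.813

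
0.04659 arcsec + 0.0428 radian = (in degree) 2.452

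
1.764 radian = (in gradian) 112.3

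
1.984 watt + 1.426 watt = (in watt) 3.41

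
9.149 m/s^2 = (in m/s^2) 9.149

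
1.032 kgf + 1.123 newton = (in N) 11.24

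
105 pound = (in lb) 105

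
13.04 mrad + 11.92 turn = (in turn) 11.92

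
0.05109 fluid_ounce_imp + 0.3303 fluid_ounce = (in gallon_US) 0.002964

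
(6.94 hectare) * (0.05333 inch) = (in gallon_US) 2.483e+04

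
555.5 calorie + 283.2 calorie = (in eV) 2.19e+22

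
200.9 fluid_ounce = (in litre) 5.941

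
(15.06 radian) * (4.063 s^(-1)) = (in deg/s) 3506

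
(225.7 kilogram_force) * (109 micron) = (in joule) 0.2413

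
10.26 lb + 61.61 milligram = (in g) 4654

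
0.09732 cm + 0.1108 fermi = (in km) 9.732e-07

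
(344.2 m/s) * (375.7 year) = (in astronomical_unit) 27.26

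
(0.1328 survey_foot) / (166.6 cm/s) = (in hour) 6.749e-06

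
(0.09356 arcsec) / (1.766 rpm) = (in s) 2.453e-06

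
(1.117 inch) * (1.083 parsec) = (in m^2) 9.481e+14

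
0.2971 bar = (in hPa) 297.1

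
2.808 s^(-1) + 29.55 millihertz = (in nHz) 2.838e+09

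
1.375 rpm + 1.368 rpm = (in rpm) 2.743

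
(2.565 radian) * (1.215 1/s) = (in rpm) 29.76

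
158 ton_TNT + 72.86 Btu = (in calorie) 1.58e+11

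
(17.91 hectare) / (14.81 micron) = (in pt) 3.428e+13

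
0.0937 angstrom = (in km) 9.37e-15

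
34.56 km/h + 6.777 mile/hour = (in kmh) 45.47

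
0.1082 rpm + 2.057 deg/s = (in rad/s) 0.04723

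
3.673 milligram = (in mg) 3.673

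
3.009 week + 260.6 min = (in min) 3.059e+04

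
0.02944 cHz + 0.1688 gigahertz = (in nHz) 1.688e+17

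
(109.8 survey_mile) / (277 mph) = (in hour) 0.3964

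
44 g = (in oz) 1.552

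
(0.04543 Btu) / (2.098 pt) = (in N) 6.476e+04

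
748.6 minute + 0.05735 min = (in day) 0.5199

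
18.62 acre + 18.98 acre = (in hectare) 15.22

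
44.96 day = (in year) 0.1232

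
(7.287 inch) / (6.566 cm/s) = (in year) 8.939e-08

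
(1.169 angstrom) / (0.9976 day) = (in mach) 3.983e-18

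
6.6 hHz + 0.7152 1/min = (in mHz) 6.6e+05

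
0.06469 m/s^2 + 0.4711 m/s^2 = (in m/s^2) 0.5358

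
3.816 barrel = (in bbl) 3.816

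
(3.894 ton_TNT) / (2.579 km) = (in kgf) 6.442e+05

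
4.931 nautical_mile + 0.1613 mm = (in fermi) 9.132e+18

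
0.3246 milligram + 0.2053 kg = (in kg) 0.2053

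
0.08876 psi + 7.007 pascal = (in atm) 0.006109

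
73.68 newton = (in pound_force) 16.56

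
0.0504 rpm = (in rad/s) 0.005278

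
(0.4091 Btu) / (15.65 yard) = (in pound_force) 6.781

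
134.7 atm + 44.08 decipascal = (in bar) 136.5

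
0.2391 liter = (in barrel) 0.001504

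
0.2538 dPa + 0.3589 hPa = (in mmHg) 0.2694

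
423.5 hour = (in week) 2.521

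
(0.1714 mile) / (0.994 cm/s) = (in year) 0.00088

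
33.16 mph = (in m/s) 14.82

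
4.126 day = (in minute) 5941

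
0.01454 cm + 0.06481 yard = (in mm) 59.41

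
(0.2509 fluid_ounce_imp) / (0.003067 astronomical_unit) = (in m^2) 1.554e-14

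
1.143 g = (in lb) 0.00252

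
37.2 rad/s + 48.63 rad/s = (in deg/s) 4918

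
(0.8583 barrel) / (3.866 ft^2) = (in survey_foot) 1.247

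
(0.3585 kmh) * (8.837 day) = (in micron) 7.603e+10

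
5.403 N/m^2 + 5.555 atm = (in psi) 81.64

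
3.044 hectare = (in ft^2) 3.277e+05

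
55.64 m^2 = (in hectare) 0.005564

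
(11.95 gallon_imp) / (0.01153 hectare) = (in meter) 0.0004712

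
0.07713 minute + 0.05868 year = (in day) 21.42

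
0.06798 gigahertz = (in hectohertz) 6.798e+05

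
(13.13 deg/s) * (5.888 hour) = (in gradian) 3.092e+05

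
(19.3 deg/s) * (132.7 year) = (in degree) 8.077e+10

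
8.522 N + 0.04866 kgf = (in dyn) 8.999e+05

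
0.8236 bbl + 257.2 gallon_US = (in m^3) 1.105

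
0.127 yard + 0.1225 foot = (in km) 0.0001535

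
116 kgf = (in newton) 1138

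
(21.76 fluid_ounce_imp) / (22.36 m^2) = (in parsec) 8.961e-22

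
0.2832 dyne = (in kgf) 2.888e-07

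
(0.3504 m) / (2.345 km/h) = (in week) 8.894e-07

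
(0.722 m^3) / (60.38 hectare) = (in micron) 1.196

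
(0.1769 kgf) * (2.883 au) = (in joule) 7.482e+11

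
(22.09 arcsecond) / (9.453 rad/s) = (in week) 1.873e-11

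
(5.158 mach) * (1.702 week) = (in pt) 5.125e+12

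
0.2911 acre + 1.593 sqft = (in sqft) 1.268e+04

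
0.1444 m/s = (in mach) 0.0004241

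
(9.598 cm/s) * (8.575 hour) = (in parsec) 9.602e-14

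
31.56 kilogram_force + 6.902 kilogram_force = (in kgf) 38.46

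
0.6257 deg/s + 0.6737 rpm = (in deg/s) 4.668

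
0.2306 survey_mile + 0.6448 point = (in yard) 405.9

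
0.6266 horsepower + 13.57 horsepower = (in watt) 1.059e+04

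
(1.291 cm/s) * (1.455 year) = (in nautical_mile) 319.9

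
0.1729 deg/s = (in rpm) 0.02882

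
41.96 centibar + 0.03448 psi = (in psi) 6.12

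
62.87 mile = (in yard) 1.107e+05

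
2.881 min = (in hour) 0.04802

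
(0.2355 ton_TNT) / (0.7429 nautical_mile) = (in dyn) 7.162e+10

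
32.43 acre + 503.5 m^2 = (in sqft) 1.418e+06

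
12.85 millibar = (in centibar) 1.285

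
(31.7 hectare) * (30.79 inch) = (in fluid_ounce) 8.383e+09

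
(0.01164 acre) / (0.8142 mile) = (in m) 0.03595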